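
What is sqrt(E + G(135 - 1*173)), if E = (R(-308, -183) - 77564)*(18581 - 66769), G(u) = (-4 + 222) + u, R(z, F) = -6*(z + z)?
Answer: 2*sqrt(889887841) ≈ 59662.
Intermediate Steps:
R(z, F) = -12*z
G(u) = 218 + u
E = 3559551184 (E = (-12*(-308) - 77564)*(18581 - 66769) = (3696 - 77564)*(-48188) = -73868*(-48188) = 3559551184)
sqrt(E + G(135 - 1*173)) = sqrt(3559551184 + (218 + (135 - 1*173))) = sqrt(3559551184 + (218 + (135 - 173))) = sqrt(3559551184 + (218 - 38)) = sqrt(3559551184 + 180) = sqrt(3559551364) = 2*sqrt(889887841)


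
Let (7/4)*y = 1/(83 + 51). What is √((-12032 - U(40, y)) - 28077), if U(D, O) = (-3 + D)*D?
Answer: 3*I*√4621 ≈ 203.93*I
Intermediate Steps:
y = 2/469 (y = 4/(7*(83 + 51)) = (4/7)/134 = (4/7)*(1/134) = 2/469 ≈ 0.0042644)
U(D, O) = D*(-3 + D)
√((-12032 - U(40, y)) - 28077) = √((-12032 - 40*(-3 + 40)) - 28077) = √((-12032 - 40*37) - 28077) = √((-12032 - 1*1480) - 28077) = √((-12032 - 1480) - 28077) = √(-13512 - 28077) = √(-41589) = 3*I*√4621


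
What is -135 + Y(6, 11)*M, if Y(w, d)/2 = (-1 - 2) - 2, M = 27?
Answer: -405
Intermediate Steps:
Y(w, d) = -10 (Y(w, d) = 2*((-1 - 2) - 2) = 2*(-3 - 2) = 2*(-5) = -10)
-135 + Y(6, 11)*M = -135 - 10*27 = -135 - 270 = -405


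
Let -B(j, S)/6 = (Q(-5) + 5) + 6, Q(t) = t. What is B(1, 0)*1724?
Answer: -62064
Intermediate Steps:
B(j, S) = -36 (B(j, S) = -6*((-5 + 5) + 6) = -6*(0 + 6) = -6*6 = -36)
B(1, 0)*1724 = -36*1724 = -62064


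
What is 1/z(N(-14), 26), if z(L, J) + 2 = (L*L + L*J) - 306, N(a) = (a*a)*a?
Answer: 1/7457884 ≈ 1.3409e-7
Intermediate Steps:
N(a) = a³ (N(a) = a²*a = a³)
z(L, J) = -308 + L² + J*L (z(L, J) = -2 + ((L*L + L*J) - 306) = -2 + ((L² + J*L) - 306) = -2 + (-306 + L² + J*L) = -308 + L² + J*L)
1/z(N(-14), 26) = 1/(-308 + ((-14)³)² + 26*(-14)³) = 1/(-308 + (-2744)² + 26*(-2744)) = 1/(-308 + 7529536 - 71344) = 1/7457884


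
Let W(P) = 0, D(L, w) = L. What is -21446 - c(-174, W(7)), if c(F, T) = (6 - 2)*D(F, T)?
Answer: -20750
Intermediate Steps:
c(F, T) = 4*F (c(F, T) = (6 - 2)*F = 4*F)
-21446 - c(-174, W(7)) = -21446 - 4*(-174) = -21446 - 1*(-696) = -21446 + 696 = -20750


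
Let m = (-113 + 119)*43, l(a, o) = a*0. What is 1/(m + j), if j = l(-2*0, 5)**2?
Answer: 1/258 ≈ 0.0038760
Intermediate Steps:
l(a, o) = 0
m = 258 (m = 6*43 = 258)
j = 0 (j = 0**2 = 0)
1/(m + j) = 1/(258 + 0) = 1/258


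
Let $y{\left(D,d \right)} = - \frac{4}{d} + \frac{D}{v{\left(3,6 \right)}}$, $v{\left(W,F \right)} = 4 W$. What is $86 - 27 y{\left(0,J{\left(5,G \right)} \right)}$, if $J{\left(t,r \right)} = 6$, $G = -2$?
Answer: $104$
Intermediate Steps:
$y{\left(D,d \right)} = - \frac{4}{d} + \frac{D}{12}$ ($y{\left(D,d \right)} = - \frac{4}{d} + \frac{D}{4 \cdot 3} = - \frac{4}{d} + \frac{D}{12}$)
$86 - 27 y{\left(0,J{\left(5,G \right)} \right)} = 86 - 27 \left(- \frac{4}{6} + \frac{1}{12} \cdot 0\right) = 86 - 27 \left(\left(-4\right) \frac{1}{6} + 0\right) = 86 - 27 \left(- \frac{2}{3} + 0\right) = 86 - -18 = 86 + 18 = 104$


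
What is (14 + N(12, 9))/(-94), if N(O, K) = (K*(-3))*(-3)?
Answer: -95/94 ≈ -1.0106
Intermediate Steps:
N(O, K) = 9*K (N(O, K) = -3*K*(-3) = 9*K)
(14 + N(12, 9))/(-94) = (14 + 9*9)/(-94) = (14 + 81)*(-1/94) = 95*(-1/94) = -95/94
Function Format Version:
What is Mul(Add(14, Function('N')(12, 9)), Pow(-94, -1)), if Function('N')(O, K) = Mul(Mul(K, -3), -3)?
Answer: Rational(-95, 94) ≈ -1.0106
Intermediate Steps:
Function('N')(O, K) = Mul(9, K) (Function('N')(O, K) = Mul(Mul(-3, K), -3) = Mul(9, K))
Mul(Add(14, Function('N')(12, 9)), Pow(-94, -1)) = Mul(Add(14, Mul(9, 9)), Pow(-94, -1)) = Mul(Add(14, 81), Rational(-1, 94)) = Mul(95, Rational(-1, 94)) = Rational(-95, 94)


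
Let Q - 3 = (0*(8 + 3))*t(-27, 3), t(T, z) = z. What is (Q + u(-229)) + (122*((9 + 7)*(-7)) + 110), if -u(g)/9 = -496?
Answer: -9087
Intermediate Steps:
u(g) = 4464 (u(g) = -9*(-496) = 4464)
Q = 3 (Q = 3 + (0*(8 + 3))*3 = 3 + (0*11)*3 = 3 + 0*3 = 3 + 0 = 3)
(Q + u(-229)) + (122*((9 + 7)*(-7)) + 110) = (3 + 4464) + (122*((9 + 7)*(-7)) + 110) = 4467 + (122*(16*(-7)) + 110) = 4467 + (122*(-112) + 110) = 4467 + (-13664 + 110) = 4467 - 13554 = -9087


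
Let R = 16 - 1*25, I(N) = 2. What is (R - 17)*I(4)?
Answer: -52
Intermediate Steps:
R = -9 (R = 16 - 25 = -9)
(R - 17)*I(4) = (-9 - 17)*2 = -26*2 = -52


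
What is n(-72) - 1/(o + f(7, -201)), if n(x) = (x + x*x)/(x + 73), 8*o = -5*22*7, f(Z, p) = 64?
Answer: 659452/129 ≈ 5112.0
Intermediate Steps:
o = -385/4 (o = (-5*22*7)/8 = (-110*7)/8 = (⅛)*(-770) = -385/4 ≈ -96.250)
n(x) = (x + x²)/(73 + x)
n(-72) - 1/(o + f(7, -201)) = -72*(1 - 72)/(73 - 72) - 1/(-385/4 + 64) = -72*(-71)/1 - 1/(-129/4) = -72*1*(-71) - 1*(-4/129) = 5112 + 4/129 = 659452/129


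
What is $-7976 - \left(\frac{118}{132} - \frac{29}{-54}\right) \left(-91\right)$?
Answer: $- \frac{2330197}{297} \approx -7845.8$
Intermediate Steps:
$-7976 - \left(\frac{118}{132} - \frac{29}{-54}\right) \left(-91\right) = -7976 - \left(118 \cdot \frac{1}{132} - - \frac{29}{54}\right) \left(-91\right) = -7976 - \left(\frac{59}{66} + \frac{29}{54}\right) \left(-91\right) = -7976 - \frac{425}{297} \left(-91\right) = -7976 - - \frac{38675}{297} = -7976 + \frac{38675}{297} = - \frac{2330197}{297}$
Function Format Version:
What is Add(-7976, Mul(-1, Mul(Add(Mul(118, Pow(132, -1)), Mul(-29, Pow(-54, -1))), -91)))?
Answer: Rational(-2330197, 297) ≈ -7845.8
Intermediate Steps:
Add(-7976, Mul(-1, Mul(Add(Mul(118, Pow(132, -1)), Mul(-29, Pow(-54, -1))), -91))) = Add(-7976, Mul(-1, Mul(Add(Mul(118, Rational(1, 132)), Mul(-29, Rational(-1, 54))), -91))) = Add(-7976, Mul(-1, Mul(Add(Rational(59, 66), Rational(29, 54)), -91))) = Add(-7976, Mul(-1, Mul(Rational(425, 297), -91))) = Add(-7976, Mul(-1, Rational(-38675, 297))) = Add(-7976, Rational(38675, 297)) = Rational(-2330197, 297)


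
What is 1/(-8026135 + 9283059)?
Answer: 1/1256924 ≈ 7.9559e-7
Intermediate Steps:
1/(-8026135 + 9283059) = 1/1256924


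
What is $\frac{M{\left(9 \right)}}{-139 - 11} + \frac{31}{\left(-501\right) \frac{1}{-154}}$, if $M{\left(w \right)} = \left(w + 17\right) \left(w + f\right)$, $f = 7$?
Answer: $\frac{84614}{12525} \approx 6.7556$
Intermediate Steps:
$M{\left(w \right)} = \left(7 + w\right) \left(17 + w\right)$ ($M{\left(w \right)} = \left(w + 17\right) \left(w + 7\right) = \left(17 + w\right) \left(7 + w\right) = \left(7 + w\right) \left(17 + w\right)$)
$\frac{M{\left(9 \right)}}{-139 - 11} + \frac{31}{\left(-501\right) \frac{1}{-154}} = \frac{119 + 9^{2} + 24 \cdot 9}{-139 - 11} + \frac{31}{\left(-501\right) \frac{1}{-154}} = \frac{119 + 81 + 216}{-150} + \frac{31}{\left(-501\right) \left(- \frac{1}{154}\right)} = 416 \left(- \frac{1}{150}\right) + \frac{31}{\frac{501}{154}} = - \frac{208}{75} + 31 \cdot \frac{154}{501} = - \frac{208}{75} + \frac{4774}{501} = \frac{84614}{12525}$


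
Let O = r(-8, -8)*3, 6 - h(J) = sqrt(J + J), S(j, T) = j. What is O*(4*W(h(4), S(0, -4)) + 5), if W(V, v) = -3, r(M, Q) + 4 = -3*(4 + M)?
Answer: -168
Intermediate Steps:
r(M, Q) = -16 - 3*M (r(M, Q) = -4 - 3*(4 + M) = -4 + (-12 - 3*M) = -16 - 3*M)
h(J) = 6 - sqrt(2)*sqrt(J) (h(J) = 6 - sqrt(J + J) = 6 - sqrt(2*J) = 6 - sqrt(2)*sqrt(J))
O = 24 (O = (-16 - 3*(-8))*3 = (-16 + 24)*3 = 8*3 = 24)
O*(4*W(h(4), S(0, -4)) + 5) = 24*(4*(-3) + 5) = 24*(-12 + 5) = 24*(-7) = -168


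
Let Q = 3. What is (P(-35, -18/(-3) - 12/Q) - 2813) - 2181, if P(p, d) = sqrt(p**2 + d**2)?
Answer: -4994 + sqrt(1229) ≈ -4958.9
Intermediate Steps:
P(p, d) = sqrt(d**2 + p**2)
(P(-35, -18/(-3) - 12/Q) - 2813) - 2181 = (sqrt((-18/(-3) - 12/3)**2 + (-35)**2) - 2813) - 2181 = (sqrt((-18*(-1/3) - 12*1/3)**2 + 1225) - 2813) - 2181 = (sqrt((6 - 4)**2 + 1225) - 2813) - 2181 = (sqrt(2**2 + 1225) - 2813) - 2181 = (sqrt(4 + 1225) - 2813) - 2181 = (sqrt(1229) - 2813) - 2181 = (-2813 + sqrt(1229)) - 2181 = -4994 + sqrt(1229)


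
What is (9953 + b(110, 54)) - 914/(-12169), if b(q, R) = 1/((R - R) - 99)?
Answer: 11990765960/1204731 ≈ 9953.1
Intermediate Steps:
b(q, R) = -1/99 (b(q, R) = 1/(0 - 99) = 1/(-99) = -1/99)
(9953 + b(110, 54)) - 914/(-12169) = (9953 - 1/99) - 914/(-12169) = 985346/99 - 914*(-1/12169) = 985346/99 + 914/12169 = 11990765960/1204731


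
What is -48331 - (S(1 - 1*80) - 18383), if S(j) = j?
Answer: -29869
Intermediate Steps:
-48331 - (S(1 - 1*80) - 18383) = -48331 - ((1 - 1*80) - 18383) = -48331 - ((1 - 80) - 18383) = -48331 - (-79 - 18383) = -48331 - 1*(-18462) = -48331 + 18462 = -29869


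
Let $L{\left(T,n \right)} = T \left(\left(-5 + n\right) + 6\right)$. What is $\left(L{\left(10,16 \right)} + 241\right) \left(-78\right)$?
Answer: $-32058$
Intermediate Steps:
$L{\left(T,n \right)} = T \left(1 + n\right)$
$\left(L{\left(10,16 \right)} + 241\right) \left(-78\right) = \left(10 \left(1 + 16\right) + 241\right) \left(-78\right) = \left(10 \cdot 17 + 241\right) \left(-78\right) = \left(170 + 241\right) \left(-78\right) = 411 \left(-78\right) = -32058$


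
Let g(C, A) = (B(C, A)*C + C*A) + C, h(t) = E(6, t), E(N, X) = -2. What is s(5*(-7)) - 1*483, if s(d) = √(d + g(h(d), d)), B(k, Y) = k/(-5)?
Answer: -483 + √805/5 ≈ -477.33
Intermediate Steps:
B(k, Y) = -k/5 (B(k, Y) = k*(-⅕) = -k/5)
h(t) = -2
g(C, A) = C - C²/5 + A*C (g(C, A) = ((-C/5)*C + C*A) + C = (-C²/5 + A*C) + C = C - C²/5 + A*C)
s(d) = √(-14/5 - d) (s(d) = √(d + (⅕)*(-2)*(5 - 1*(-2) + 5*d)) = √(d + (⅕)*(-2)*(5 + 2 + 5*d)) = √(d + (⅕)*(-2)*(7 + 5*d)) = √(d + (-14/5 - 2*d)) = √(-14/5 - d))
s(5*(-7)) - 1*483 = √(-70 - 125*(-7))/5 - 1*483 = √(-70 - 25*(-35))/5 - 483 = √(-70 + 875)/5 - 483 = √805/5 - 483 = -483 + √805/5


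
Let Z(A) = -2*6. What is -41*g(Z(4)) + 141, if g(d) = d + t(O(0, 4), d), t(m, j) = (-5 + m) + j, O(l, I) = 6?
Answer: 1084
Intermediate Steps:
Z(A) = -12
t(m, j) = -5 + j + m
g(d) = 1 + 2*d (g(d) = d + (-5 + d + 6) = d + (1 + d) = 1 + 2*d)
-41*g(Z(4)) + 141 = -41*(1 + 2*(-12)) + 141 = -41*(1 - 24) + 141 = -41*(-23) + 141 = 943 + 141 = 1084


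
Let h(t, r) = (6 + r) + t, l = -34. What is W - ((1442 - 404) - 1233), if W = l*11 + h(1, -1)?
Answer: -173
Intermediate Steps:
h(t, r) = 6 + r + t
W = -368 (W = -34*11 + (6 - 1 + 1) = -374 + 6 = -368)
W - ((1442 - 404) - 1233) = -368 - ((1442 - 404) - 1233) = -368 - (1038 - 1233) = -368 - 1*(-195) = -368 + 195 = -173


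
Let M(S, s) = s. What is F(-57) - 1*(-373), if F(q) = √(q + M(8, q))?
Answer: 373 + I*√114 ≈ 373.0 + 10.677*I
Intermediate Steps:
F(q) = √2*√q (F(q) = √(q + q) = √(2*q) = √2*√q)
F(-57) - 1*(-373) = √2*√(-57) - 1*(-373) = √2*(I*√57) + 373 = I*√114 + 373 = 373 + I*√114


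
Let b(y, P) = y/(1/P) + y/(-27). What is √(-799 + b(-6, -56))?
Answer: 7*I*√85/3 ≈ 21.512*I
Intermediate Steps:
b(y, P) = -y/27 + P*y (b(y, P) = y*P + y*(-1/27) = P*y - y/27 = -y/27 + P*y)
√(-799 + b(-6, -56)) = √(-799 - 6*(-1/27 - 56)) = √(-799 - 6*(-1513/27)) = √(-799 + 3026/9) = √(-4165/9) = 7*I*√85/3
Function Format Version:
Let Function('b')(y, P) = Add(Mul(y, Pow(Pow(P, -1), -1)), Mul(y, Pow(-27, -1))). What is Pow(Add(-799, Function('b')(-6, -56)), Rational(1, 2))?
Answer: Mul(Rational(7, 3), I, Pow(85, Rational(1, 2))) ≈ Mul(21.512, I)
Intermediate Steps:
Function('b')(y, P) = Add(Mul(Rational(-1, 27), y), Mul(P, y)) (Function('b')(y, P) = Add(Mul(y, P), Mul(y, Rational(-1, 27))) = Add(Mul(P, y), Mul(Rational(-1, 27), y)) = Add(Mul(Rational(-1, 27), y), Mul(P, y)))
Pow(Add(-799, Function('b')(-6, -56)), Rational(1, 2)) = Pow(Add(-799, Mul(-6, Add(Rational(-1, 27), -56))), Rational(1, 2)) = Pow(Add(-799, Mul(-6, Rational(-1513, 27))), Rational(1, 2)) = Pow(Add(-799, Rational(3026, 9)), Rational(1, 2)) = Pow(Rational(-4165, 9), Rational(1, 2)) = Mul(Rational(7, 3), I, Pow(85, Rational(1, 2)))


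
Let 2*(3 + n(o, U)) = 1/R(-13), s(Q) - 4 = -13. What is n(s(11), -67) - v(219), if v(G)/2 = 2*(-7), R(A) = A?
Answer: 649/26 ≈ 24.962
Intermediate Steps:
s(Q) = -9 (s(Q) = 4 - 13 = -9)
v(G) = -28 (v(G) = 2*(2*(-7)) = 2*(-14) = -28)
n(o, U) = -79/26 (n(o, U) = -3 + (½)/(-13) = -3 + (½)*(-1/13) = -3 - 1/26 = -79/26)
n(s(11), -67) - v(219) = -79/26 - 1*(-28) = -79/26 + 28 = 649/26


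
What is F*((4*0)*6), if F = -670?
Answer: 0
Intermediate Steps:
F*((4*0)*6) = -670*4*0*6 = -0*6 = -670*0 = 0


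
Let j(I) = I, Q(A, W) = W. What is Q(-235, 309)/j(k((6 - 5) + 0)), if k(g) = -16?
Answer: -309/16 ≈ -19.313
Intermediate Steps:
Q(-235, 309)/j(k((6 - 5) + 0)) = 309/(-16) = 309*(-1/16) = -309/16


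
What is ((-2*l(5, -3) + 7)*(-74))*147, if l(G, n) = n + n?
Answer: -206682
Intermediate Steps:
l(G, n) = 2*n
((-2*l(5, -3) + 7)*(-74))*147 = ((-4*(-3) + 7)*(-74))*147 = ((-2*(-6) + 7)*(-74))*147 = ((12 + 7)*(-74))*147 = (19*(-74))*147 = -1406*147 = -206682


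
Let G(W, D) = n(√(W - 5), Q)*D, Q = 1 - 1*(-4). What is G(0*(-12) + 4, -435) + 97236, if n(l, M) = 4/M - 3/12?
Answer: 387987/4 ≈ 96997.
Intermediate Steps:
Q = 5 (Q = 1 + 4 = 5)
n(l, M) = -¼ + 4/M (n(l, M) = 4/M - 3*1/12 = 4/M - ¼ = -¼ + 4/M)
G(W, D) = 11*D/20 (G(W, D) = ((¼)*(16 - 1*5)/5)*D = ((¼)*(⅕)*(16 - 5))*D = ((¼)*(⅕)*11)*D = 11*D/20)
G(0*(-12) + 4, -435) + 97236 = (11/20)*(-435) + 97236 = -957/4 + 97236 = 387987/4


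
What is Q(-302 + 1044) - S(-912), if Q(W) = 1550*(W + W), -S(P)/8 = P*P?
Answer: 8954152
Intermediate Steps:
S(P) = -8*P**2 (S(P) = -8*P*P = -8*P**2)
Q(W) = 3100*W (Q(W) = 1550*(2*W) = 3100*W)
Q(-302 + 1044) - S(-912) = 3100*(-302 + 1044) - (-8)*(-912)**2 = 3100*742 - (-8)*831744 = 2300200 - 1*(-6653952) = 2300200 + 6653952 = 8954152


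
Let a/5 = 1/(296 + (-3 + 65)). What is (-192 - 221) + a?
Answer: -147849/358 ≈ -412.99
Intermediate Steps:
a = 5/358 (a = 5/(296 + (-3 + 65)) = 5/(296 + 62) = 5/358 ≈ 0.013966)
(-192 - 221) + a = (-192 - 221) + 5/358 = -413 + 5/358 = -147849/358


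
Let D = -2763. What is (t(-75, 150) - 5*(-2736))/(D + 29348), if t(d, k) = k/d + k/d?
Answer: 1052/2045 ≈ 0.51443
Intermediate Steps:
t(d, k) = 2*k/d
(t(-75, 150) - 5*(-2736))/(D + 29348) = (2*150/(-75) - 5*(-2736))/(-2763 + 29348) = (2*150*(-1/75) + 13680)/26585 = (-4 + 13680)*(1/26585) = 13676*(1/26585) = 1052/2045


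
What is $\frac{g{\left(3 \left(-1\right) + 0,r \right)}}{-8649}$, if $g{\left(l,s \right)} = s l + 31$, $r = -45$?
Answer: $- \frac{166}{8649} \approx -0.019193$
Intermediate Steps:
$g{\left(l,s \right)} = 31 + l s$ ($g{\left(l,s \right)} = l s + 31 = 31 + l s$)
$\frac{g{\left(3 \left(-1\right) + 0,r \right)}}{-8649} = \frac{31 + \left(3 \left(-1\right) + 0\right) \left(-45\right)}{-8649} = \left(31 + \left(-3 + 0\right) \left(-45\right)\right) \left(- \frac{1}{8649}\right) = \left(31 - -135\right) \left(- \frac{1}{8649}\right) = \left(31 + 135\right) \left(- \frac{1}{8649}\right) = 166 \left(- \frac{1}{8649}\right) = - \frac{166}{8649}$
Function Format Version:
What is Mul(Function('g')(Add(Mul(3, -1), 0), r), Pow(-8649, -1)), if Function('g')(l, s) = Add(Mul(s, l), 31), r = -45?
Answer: Rational(-166, 8649) ≈ -0.019193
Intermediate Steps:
Function('g')(l, s) = Add(31, Mul(l, s)) (Function('g')(l, s) = Add(Mul(l, s), 31) = Add(31, Mul(l, s)))
Mul(Function('g')(Add(Mul(3, -1), 0), r), Pow(-8649, -1)) = Mul(Add(31, Mul(Add(Mul(3, -1), 0), -45)), Pow(-8649, -1)) = Mul(Add(31, Mul(Add(-3, 0), -45)), Rational(-1, 8649)) = Mul(Add(31, Mul(-3, -45)), Rational(-1, 8649)) = Mul(Add(31, 135), Rational(-1, 8649)) = Mul(166, Rational(-1, 8649)) = Rational(-166, 8649)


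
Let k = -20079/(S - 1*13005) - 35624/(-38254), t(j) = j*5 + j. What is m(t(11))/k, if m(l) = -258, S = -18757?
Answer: -156738037692/949795777 ≈ -165.02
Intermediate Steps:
t(j) = 6*j (t(j) = 5*j + j = 6*j)
k = 949795777/607511774 (k = -20079/(-18757 - 1*13005) - 35624/(-38254) = -20079/(-18757 - 13005) - 35624*(-1/38254) = -20079/(-31762) + 17812/19127 = -20079*(-1/31762) + 17812/19127 = 20079/31762 + 17812/19127 = 949795777/607511774 ≈ 1.5634)
m(t(11))/k = -258/949795777/607511774 = -258*607511774/949795777 = -156738037692/949795777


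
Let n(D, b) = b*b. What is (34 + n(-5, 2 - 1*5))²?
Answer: 1849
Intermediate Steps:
n(D, b) = b²
(34 + n(-5, 2 - 1*5))² = (34 + (2 - 1*5)²)² = (34 + (2 - 5)²)² = (34 + (-3)²)² = (34 + 9)² = 43² = 1849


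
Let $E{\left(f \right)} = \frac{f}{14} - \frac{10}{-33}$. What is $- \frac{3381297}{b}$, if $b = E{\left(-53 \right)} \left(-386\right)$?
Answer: $- \frac{781079607}{310537} \approx -2515.3$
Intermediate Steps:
$E{\left(f \right)} = \frac{10}{33} + \frac{f}{14}$ ($E{\left(f \right)} = f \frac{1}{14} - - \frac{10}{33} = \frac{f}{14} + \frac{10}{33} = \frac{10}{33} + \frac{f}{14}$)
$b = \frac{310537}{231}$ ($b = \left(\frac{10}{33} + \frac{1}{14} \left(-53\right)\right) \left(-386\right) = \left(\frac{10}{33} - \frac{53}{14}\right) \left(-386\right) = \left(- \frac{1609}{462}\right) \left(-386\right) = \frac{310537}{231} \approx 1344.3$)
$- \frac{3381297}{b} = - \frac{3381297}{\frac{310537}{231}} = \left(-3381297\right) \frac{231}{310537} = - \frac{781079607}{310537}$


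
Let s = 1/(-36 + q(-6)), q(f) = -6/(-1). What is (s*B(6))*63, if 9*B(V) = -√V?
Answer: 7*√6/30 ≈ 0.57155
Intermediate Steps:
q(f) = 6 (q(f) = -6*(-1) = 6)
B(V) = -√V/9 (B(V) = (-√V)/9 = -√V/9)
s = -1/30 (s = 1/(-36 + 6) = 1/(-30) = -1/30 ≈ -0.033333)
(s*B(6))*63 = -(-1)*√6/270*63 = (√6/270)*63 = 7*√6/30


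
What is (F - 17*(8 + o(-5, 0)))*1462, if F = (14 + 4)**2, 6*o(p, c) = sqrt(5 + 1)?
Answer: 274856 - 12427*sqrt(6)/3 ≈ 2.6471e+5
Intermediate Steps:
o(p, c) = sqrt(6)/6 (o(p, c) = sqrt(5 + 1)/6 = sqrt(6)/6)
F = 324 (F = 18**2 = 324)
(F - 17*(8 + o(-5, 0)))*1462 = (324 - 17*(8 + sqrt(6)/6))*1462 = (324 + (-136 - 17*sqrt(6)/6))*1462 = (188 - 17*sqrt(6)/6)*1462 = 274856 - 12427*sqrt(6)/3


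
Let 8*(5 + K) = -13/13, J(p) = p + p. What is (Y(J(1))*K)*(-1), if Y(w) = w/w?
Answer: 41/8 ≈ 5.1250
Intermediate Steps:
J(p) = 2*p
Y(w) = 1
K = -41/8 (K = -5 + (-13/13)/8 = -5 + (-13*1/13)/8 = -5 + (1/8)*(-1) = -5 - 1/8 = -41/8 ≈ -5.1250)
(Y(J(1))*K)*(-1) = (1*(-41/8))*(-1) = -41/8*(-1) = 41/8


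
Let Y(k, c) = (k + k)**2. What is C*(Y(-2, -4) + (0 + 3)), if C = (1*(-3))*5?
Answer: -285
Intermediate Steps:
C = -15 (C = -3*5 = -15)
Y(k, c) = 4*k**2 (Y(k, c) = (2*k)**2 = 4*k**2)
C*(Y(-2, -4) + (0 + 3)) = -15*(4*(-2)**2 + (0 + 3)) = -15*(4*4 + 3) = -15*(16 + 3) = -15*19 = -285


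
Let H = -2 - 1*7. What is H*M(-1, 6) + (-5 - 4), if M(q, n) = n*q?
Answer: 45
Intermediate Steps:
H = -9 (H = -2 - 7 = -9)
H*M(-1, 6) + (-5 - 4) = -54*(-1) + (-5 - 4) = -9*(-6) - 9 = 54 - 9 = 45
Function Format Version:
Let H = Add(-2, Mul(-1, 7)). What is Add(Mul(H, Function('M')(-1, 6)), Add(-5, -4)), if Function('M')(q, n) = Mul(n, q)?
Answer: 45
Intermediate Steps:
H = -9 (H = Add(-2, -7) = -9)
Add(Mul(H, Function('M')(-1, 6)), Add(-5, -4)) = Add(Mul(-9, Mul(6, -1)), Add(-5, -4)) = Add(Mul(-9, -6), -9) = Add(54, -9) = 45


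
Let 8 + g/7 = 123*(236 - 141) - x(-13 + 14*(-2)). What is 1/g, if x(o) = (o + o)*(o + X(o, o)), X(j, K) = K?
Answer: 1/34671 ≈ 2.8843e-5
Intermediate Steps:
x(o) = 4*o² (x(o) = (o + o)*(o + o) = (2*o)*(2*o) = 4*o²)
g = 34671 (g = -56 + 7*(123*(236 - 141) - 4*(-13 + 14*(-2))²) = -56 + 7*(123*95 - 4*(-13 - 28)²) = -56 + 7*(11685 - 4*(-41)²) = -56 + 7*(11685 - 4*1681) = -56 + 7*(11685 - 1*6724) = -56 + 7*(11685 - 6724) = -56 + 7*4961 = -56 + 34727 = 34671)
1/g = 1/34671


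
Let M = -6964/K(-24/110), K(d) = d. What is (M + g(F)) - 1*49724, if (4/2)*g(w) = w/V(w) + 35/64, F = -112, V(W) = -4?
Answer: -6831895/384 ≈ -17791.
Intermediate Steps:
M = 95755/3 (M = -6964/((-24/110)) = -6964/((-24*1/110)) = -6964/(-12/55) = -6964*(-55/12) = 95755/3 ≈ 31918.)
g(w) = 35/128 - w/8 (g(w) = (w/(-4) + 35/64)/2 = (w*(-1/4) + 35*(1/64))/2 = (-w/4 + 35/64)/2 = (35/64 - w/4)/2 = 35/128 - w/8)
(M + g(F)) - 1*49724 = (95755/3 + (35/128 - 1/8*(-112))) - 1*49724 = (95755/3 + (35/128 + 14)) - 49724 = (95755/3 + 1827/128) - 49724 = 12262121/384 - 49724 = -6831895/384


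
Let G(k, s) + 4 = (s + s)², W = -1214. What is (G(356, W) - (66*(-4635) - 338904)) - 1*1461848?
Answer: 5078146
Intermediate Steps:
G(k, s) = -4 + 4*s² (G(k, s) = -4 + (s + s)² = -4 + (2*s)² = -4 + 4*s²)
(G(356, W) - (66*(-4635) - 338904)) - 1*1461848 = ((-4 + 4*(-1214)²) - (66*(-4635) - 338904)) - 1*1461848 = ((-4 + 4*1473796) - (-305910 - 338904)) - 1461848 = ((-4 + 5895184) - 1*(-644814)) - 1461848 = (5895180 + 644814) - 1461848 = 6539994 - 1461848 = 5078146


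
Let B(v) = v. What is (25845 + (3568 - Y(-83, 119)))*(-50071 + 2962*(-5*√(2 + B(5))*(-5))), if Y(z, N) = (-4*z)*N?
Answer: 505466745 - 747534750*√7 ≈ -1.4723e+9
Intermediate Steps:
Y(z, N) = -4*N*z
(25845 + (3568 - Y(-83, 119)))*(-50071 + 2962*(-5*√(2 + B(5))*(-5))) = (25845 + (3568 - (-4)*119*(-83)))*(-50071 + 2962*(-5*√(2 + 5)*(-5))) = (25845 + (3568 - 1*39508))*(-50071 + 2962*(-5*√7*(-5))) = (25845 + (3568 - 39508))*(-50071 + 2962*(25*√7)) = (25845 - 35940)*(-50071 + 74050*√7) = -10095*(-50071 + 74050*√7) = 505466745 - 747534750*√7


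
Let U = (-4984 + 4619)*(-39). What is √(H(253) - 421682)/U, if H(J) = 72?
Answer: I*√421610/14235 ≈ 0.045614*I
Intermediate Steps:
U = 14235 (U = -365*(-39) = 14235)
√(H(253) - 421682)/U = √(72 - 421682)/14235 = √(-421610)*(1/14235) = (I*√421610)*(1/14235) = I*√421610/14235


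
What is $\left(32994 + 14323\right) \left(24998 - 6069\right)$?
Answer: $895663493$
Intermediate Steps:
$\left(32994 + 14323\right) \left(24998 - 6069\right) = 47317 \cdot 18929 = 895663493$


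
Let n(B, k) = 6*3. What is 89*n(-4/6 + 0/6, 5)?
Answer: 1602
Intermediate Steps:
n(B, k) = 18
89*n(-4/6 + 0/6, 5) = 89*18 = 1602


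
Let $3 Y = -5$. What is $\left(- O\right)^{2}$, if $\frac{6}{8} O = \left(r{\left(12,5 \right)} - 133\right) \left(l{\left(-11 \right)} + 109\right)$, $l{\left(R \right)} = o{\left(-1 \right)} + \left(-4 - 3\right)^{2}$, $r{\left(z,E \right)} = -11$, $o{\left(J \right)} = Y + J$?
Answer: $889470976$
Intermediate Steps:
$Y = - \frac{5}{3}$ ($Y = \frac{1}{3} \left(-5\right) = - \frac{5}{3} \approx -1.6667$)
$o{\left(J \right)} = - \frac{5}{3} + J$
$l{\left(R \right)} = \frac{139}{3}$ ($l{\left(R \right)} = \left(- \frac{5}{3} - 1\right) + \left(-4 - 3\right)^{2} = - \frac{8}{3} + \left(-7\right)^{2} = - \frac{8}{3} + 49 = \frac{139}{3}$)
$O = -29824$ ($O = \frac{4 \left(-11 - 133\right) \left(\frac{139}{3} + 109\right)}{3} = \frac{4 \left(\left(-144\right) \frac{466}{3}\right)}{3} = \frac{4}{3} \left(-22368\right) = -29824$)
$\left(- O\right)^{2} = \left(\left(-1\right) \left(-29824\right)\right)^{2} = 29824^{2} = 889470976$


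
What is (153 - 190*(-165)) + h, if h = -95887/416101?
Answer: 13108333916/416101 ≈ 31503.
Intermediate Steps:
h = -95887/416101 (h = -95887*1/416101 = -95887/416101 ≈ -0.23044)
(153 - 190*(-165)) + h = (153 - 190*(-165)) - 95887/416101 = (153 + 31350) - 95887/416101 = 31503 - 95887/416101 = 13108333916/416101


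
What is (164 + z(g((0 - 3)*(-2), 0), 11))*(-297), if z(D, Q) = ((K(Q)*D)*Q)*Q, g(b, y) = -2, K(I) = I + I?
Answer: 1532520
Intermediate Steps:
K(I) = 2*I
z(D, Q) = 2*D*Q**3 (z(D, Q) = (((2*Q)*D)*Q)*Q = ((2*D*Q)*Q)*Q = (2*D*Q**2)*Q = 2*D*Q**3)
(164 + z(g((0 - 3)*(-2), 0), 11))*(-297) = (164 + 2*(-2)*11**3)*(-297) = (164 + 2*(-2)*1331)*(-297) = (164 - 5324)*(-297) = -5160*(-297) = 1532520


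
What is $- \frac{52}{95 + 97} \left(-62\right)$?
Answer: $\frac{403}{24} \approx 16.792$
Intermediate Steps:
$- \frac{52}{95 + 97} \left(-62\right) = - \frac{52}{192} \left(-62\right) = \left(-52\right) \frac{1}{192} \left(-62\right) = \left(- \frac{13}{48}\right) \left(-62\right) = \frac{403}{24}$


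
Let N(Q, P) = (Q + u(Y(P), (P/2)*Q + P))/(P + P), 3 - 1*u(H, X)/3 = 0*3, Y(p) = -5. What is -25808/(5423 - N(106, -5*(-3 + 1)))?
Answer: -103232/21669 ≈ -4.7640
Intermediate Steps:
u(H, X) = 9 (u(H, X) = 9 - 0*3 = 9 - 3*0 = 9 + 0 = 9)
N(Q, P) = (9 + Q)/(2*P) (N(Q, P) = (Q + 9)/(P + P) = (9 + Q)/((2*P)) = (9 + Q)*(1/(2*P)) = (9 + Q)/(2*P))
-25808/(5423 - N(106, -5*(-3 + 1))) = -25808/(5423 - (9 + 106)/(2*((-5*(-3 + 1))))) = -25808/(5423 - 115/(2*((-5*(-2))))) = -25808/(5423 - 115/(2*10)) = -25808/(5423 - 1*23/4) = -25808/(5423 - 23/4) = -25808/21669/4 = -25808*4/21669 = -103232/21669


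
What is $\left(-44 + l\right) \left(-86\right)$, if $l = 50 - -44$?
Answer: $-4300$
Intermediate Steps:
$l = 94$ ($l = 50 + 44 = 94$)
$\left(-44 + l\right) \left(-86\right) = \left(-44 + 94\right) \left(-86\right) = 50 \left(-86\right) = -4300$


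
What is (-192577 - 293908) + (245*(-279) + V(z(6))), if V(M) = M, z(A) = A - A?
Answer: -554840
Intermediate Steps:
z(A) = 0
(-192577 - 293908) + (245*(-279) + V(z(6))) = (-192577 - 293908) + (245*(-279) + 0) = -486485 + (-68355 + 0) = -486485 - 68355 = -554840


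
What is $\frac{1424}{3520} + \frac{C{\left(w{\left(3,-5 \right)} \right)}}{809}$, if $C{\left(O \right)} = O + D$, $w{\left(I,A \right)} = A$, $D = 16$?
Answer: $\frac{74421}{177980} \approx 0.41814$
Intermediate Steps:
$C{\left(O \right)} = 16 + O$ ($C{\left(O \right)} = O + 16 = 16 + O$)
$\frac{1424}{3520} + \frac{C{\left(w{\left(3,-5 \right)} \right)}}{809} = \frac{1424}{3520} + \frac{16 - 5}{809} = 1424 \cdot \frac{1}{3520} + 11 \cdot \frac{1}{809} = \frac{89}{220} + \frac{11}{809} = \frac{74421}{177980}$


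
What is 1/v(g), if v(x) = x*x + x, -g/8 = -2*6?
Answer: 1/9312 ≈ 0.00010739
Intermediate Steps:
g = 96 (g = -(-16)*6 = -8*(-12) = 96)
v(x) = x + x² (v(x) = x² + x = x + x²)
1/v(g) = 1/(96*(1 + 96)) = 1/(96*97) = 1/9312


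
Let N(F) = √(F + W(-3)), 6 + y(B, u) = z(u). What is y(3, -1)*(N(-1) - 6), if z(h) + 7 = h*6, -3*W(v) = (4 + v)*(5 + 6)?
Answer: 114 - 19*I*√42/3 ≈ 114.0 - 41.045*I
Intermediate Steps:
W(v) = -44/3 - 11*v/3 (W(v) = -(4 + v)*(5 + 6)/3 = -(4 + v)*11/3 = -(44 + 11*v)/3 = -44/3 - 11*v/3)
z(h) = -7 + 6*h (z(h) = -7 + h*6 = -7 + 6*h)
y(B, u) = -13 + 6*u (y(B, u) = -6 + (-7 + 6*u) = -13 + 6*u)
N(F) = √(-11/3 + F) (N(F) = √(F + (-44/3 - 11/3*(-3))) = √(F + (-44/3 + 11)) = √(F - 11/3) = √(-11/3 + F))
y(3, -1)*(N(-1) - 6) = (-13 + 6*(-1))*(√(-33 + 9*(-1))/3 - 6) = (-13 - 6)*(√(-33 - 9)/3 - 6) = -19*(√(-42)/3 - 6) = -19*((I*√42)/3 - 6) = -19*(I*√42/3 - 6) = -19*(-6 + I*√42/3) = 114 - 19*I*√42/3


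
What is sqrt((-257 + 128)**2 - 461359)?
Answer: I*sqrt(444718) ≈ 666.87*I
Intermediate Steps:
sqrt((-257 + 128)**2 - 461359) = sqrt((-129)**2 - 461359) = sqrt(16641 - 461359) = sqrt(-444718) = I*sqrt(444718)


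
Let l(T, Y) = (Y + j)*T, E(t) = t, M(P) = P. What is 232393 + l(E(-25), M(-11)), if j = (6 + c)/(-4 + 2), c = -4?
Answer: 232693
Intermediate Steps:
j = -1 (j = (6 - 4)/(-4 + 2) = 2/(-2) = 2*(-1/2) = -1)
l(T, Y) = T*(-1 + Y) (l(T, Y) = (Y - 1)*T = (-1 + Y)*T = T*(-1 + Y))
232393 + l(E(-25), M(-11)) = 232393 - 25*(-1 - 11) = 232393 - 25*(-12) = 232393 + 300 = 232693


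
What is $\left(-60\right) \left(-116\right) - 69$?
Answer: $6891$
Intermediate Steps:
$\left(-60\right) \left(-116\right) - 69 = 6960 - 69 = 6891$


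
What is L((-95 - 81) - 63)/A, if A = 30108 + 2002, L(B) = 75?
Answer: 15/6422 ≈ 0.0023357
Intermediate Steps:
A = 32110
L((-95 - 81) - 63)/A = 75/32110 = 75*(1/32110) = 15/6422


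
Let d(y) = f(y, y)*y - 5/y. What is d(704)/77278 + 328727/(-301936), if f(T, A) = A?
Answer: 5466601594325/1026652449152 ≈ 5.3247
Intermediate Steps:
d(y) = y**2 - 5/y (d(y) = y*y - 5/y = y**2 - 5/y)
d(704)/77278 + 328727/(-301936) = ((-5 + 704**3)/704)/77278 + 328727/(-301936) = ((-5 + 348913664)/704)*(1/77278) + 328727*(-1/301936) = ((1/704)*348913659)*(1/77278) - 328727/301936 = (348913659/704)*(1/77278) - 328727/301936 = 348913659/54403712 - 328727/301936 = 5466601594325/1026652449152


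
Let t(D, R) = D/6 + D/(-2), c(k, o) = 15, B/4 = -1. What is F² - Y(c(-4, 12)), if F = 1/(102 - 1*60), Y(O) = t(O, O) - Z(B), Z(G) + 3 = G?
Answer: -3527/1764 ≈ -1.9994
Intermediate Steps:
B = -4 (B = 4*(-1) = -4)
Z(G) = -3 + G
t(D, R) = -D/3 (t(D, R) = D*(⅙) + D*(-½) = D/6 - D/2 = -D/3)
Y(O) = 7 - O/3 (Y(O) = -O/3 - (-3 - 4) = -O/3 - 1*(-7) = -O/3 + 7 = 7 - O/3)
F = 1/42 (F = 1/(102 - 60) = 1/42 ≈ 0.023810)
F² - Y(c(-4, 12)) = (1/42)² - (7 - ⅓*15) = 1/1764 - (7 - 5) = 1/1764 - 1*2 = 1/1764 - 2 = -3527/1764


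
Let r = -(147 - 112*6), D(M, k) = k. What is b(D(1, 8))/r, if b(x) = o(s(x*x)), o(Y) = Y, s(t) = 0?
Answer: 0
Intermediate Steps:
b(x) = 0
r = 525 (r = -(147 - 672) = -1*(-525) = 525)
b(D(1, 8))/r = 0/525 = 0*(1/525) = 0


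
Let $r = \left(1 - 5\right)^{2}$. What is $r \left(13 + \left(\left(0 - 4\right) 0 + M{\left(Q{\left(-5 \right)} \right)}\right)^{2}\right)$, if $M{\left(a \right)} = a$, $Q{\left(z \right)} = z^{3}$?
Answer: $250208$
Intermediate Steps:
$r = 16$ ($r = \left(-4\right)^{2} = 16$)
$r \left(13 + \left(\left(0 - 4\right) 0 + M{\left(Q{\left(-5 \right)} \right)}\right)^{2}\right) = 16 \left(13 + \left(\left(0 - 4\right) 0 + \left(-5\right)^{3}\right)^{2}\right) = 16 \left(13 + \left(\left(-4\right) 0 - 125\right)^{2}\right) = 16 \left(13 + \left(0 - 125\right)^{2}\right) = 16 \left(13 + \left(-125\right)^{2}\right) = 16 \left(13 + 15625\right) = 16 \cdot 15638 = 250208$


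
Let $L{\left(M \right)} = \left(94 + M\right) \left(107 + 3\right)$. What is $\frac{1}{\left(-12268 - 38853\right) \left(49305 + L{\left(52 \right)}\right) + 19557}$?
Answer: $- \frac{1}{3341504608} \approx -2.9927 \cdot 10^{-10}$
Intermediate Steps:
$L{\left(M \right)} = 10340 + 110 M$ ($L{\left(M \right)} = \left(94 + M\right) 110 = 10340 + 110 M$)
$\frac{1}{\left(-12268 - 38853\right) \left(49305 + L{\left(52 \right)}\right) + 19557} = \frac{1}{\left(-12268 - 38853\right) \left(49305 + \left(10340 + 110 \cdot 52\right)\right) + 19557} = \frac{1}{- 51121 \left(49305 + \left(10340 + 5720\right)\right) + 19557} = \frac{1}{- 51121 \left(49305 + 16060\right) + 19557} = \frac{1}{\left(-51121\right) 65365 + 19557} = \frac{1}{-3341524165 + 19557} = \frac{1}{-3341504608} = - \frac{1}{3341504608}$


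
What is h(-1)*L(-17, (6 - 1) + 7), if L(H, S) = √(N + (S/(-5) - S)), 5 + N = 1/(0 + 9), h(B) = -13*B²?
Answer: -26*I*√1085/15 ≈ -57.095*I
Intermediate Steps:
N = -44/9 (N = -5 + 1/(0 + 9) = -5 + 1/9 = -5 + ⅑ = -44/9 ≈ -4.8889)
L(H, S) = √(-44/9 - 6*S/5) (L(H, S) = √(-44/9 + (S/(-5) - S)) = √(-44/9 + (S*(-⅕) - S)) = √(-44/9 + (-S/5 - S)) = √(-44/9 - 6*S/5))
h(-1)*L(-17, (6 - 1) + 7) = (-13*(-1)²)*(√(-1100 - 270*((6 - 1) + 7))/15) = (-13*1)*(√(-1100 - 270*(5 + 7))/15) = -13*√(-1100 - 270*12)/15 = -13*√(-1100 - 3240)/15 = -13*√(-4340)/15 = -13*2*I*√1085/15 = -26*I*√1085/15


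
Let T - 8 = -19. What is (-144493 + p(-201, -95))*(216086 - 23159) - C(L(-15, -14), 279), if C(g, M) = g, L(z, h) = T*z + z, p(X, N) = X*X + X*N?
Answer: -16398216369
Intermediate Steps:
T = -11 (T = 8 - 19 = -11)
p(X, N) = X² + N*X
L(z, h) = -10*z (L(z, h) = -11*z + z = -10*z)
(-144493 + p(-201, -95))*(216086 - 23159) - C(L(-15, -14), 279) = (-144493 - 201*(-95 - 201))*(216086 - 23159) - (-10)*(-15) = (-144493 - 201*(-296))*192927 - 1*150 = (-144493 + 59496)*192927 - 150 = -84997*192927 - 150 = -16398216219 - 150 = -16398216369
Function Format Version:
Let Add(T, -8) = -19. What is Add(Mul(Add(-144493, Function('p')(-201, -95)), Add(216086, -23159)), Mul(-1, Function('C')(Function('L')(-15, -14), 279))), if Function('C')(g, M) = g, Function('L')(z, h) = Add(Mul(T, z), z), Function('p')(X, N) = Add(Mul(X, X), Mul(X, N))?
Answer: -16398216369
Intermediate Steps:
T = -11 (T = Add(8, -19) = -11)
Function('p')(X, N) = Add(Pow(X, 2), Mul(N, X))
Function('L')(z, h) = Mul(-10, z) (Function('L')(z, h) = Add(Mul(-11, z), z) = Mul(-10, z))
Add(Mul(Add(-144493, Function('p')(-201, -95)), Add(216086, -23159)), Mul(-1, Function('C')(Function('L')(-15, -14), 279))) = Add(Mul(Add(-144493, Mul(-201, Add(-95, -201))), Add(216086, -23159)), Mul(-1, Mul(-10, -15))) = Add(Mul(Add(-144493, Mul(-201, -296)), 192927), Mul(-1, 150)) = Add(Mul(Add(-144493, 59496), 192927), -150) = Add(Mul(-84997, 192927), -150) = Add(-16398216219, -150) = -16398216369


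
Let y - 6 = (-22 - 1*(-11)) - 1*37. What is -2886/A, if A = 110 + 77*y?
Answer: 1443/1562 ≈ 0.92382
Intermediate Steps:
y = -42 (y = 6 + ((-22 - 1*(-11)) - 1*37) = 6 + ((-22 + 11) - 37) = 6 + (-11 - 37) = 6 - 48 = -42)
A = -3124 (A = 110 + 77*(-42) = 110 - 3234 = -3124)
-2886/A = -2886/(-3124) = -2886*(-1/3124) = 1443/1562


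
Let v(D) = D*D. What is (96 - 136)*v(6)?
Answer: -1440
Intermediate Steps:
v(D) = D²
(96 - 136)*v(6) = (96 - 136)*6² = -40*36 = -1440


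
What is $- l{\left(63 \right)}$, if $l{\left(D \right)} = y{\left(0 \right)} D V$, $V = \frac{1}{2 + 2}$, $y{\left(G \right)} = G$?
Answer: $0$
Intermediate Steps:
$V = \frac{1}{4} \approx 0.25$
$l{\left(D \right)} = 0$ ($l{\left(D \right)} = 0 D \frac{1}{4} = 0 \cdot \frac{1}{4} = 0$)
$- l{\left(63 \right)} = \left(-1\right) 0 = 0$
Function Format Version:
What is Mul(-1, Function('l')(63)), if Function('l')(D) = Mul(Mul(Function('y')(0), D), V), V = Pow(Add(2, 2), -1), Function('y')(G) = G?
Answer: 0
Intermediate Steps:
V = Rational(1, 4) (V = Pow(4, -1) = Rational(1, 4) ≈ 0.25000)
Function('l')(D) = 0 (Function('l')(D) = Mul(Mul(0, D), Rational(1, 4)) = Mul(0, Rational(1, 4)) = 0)
Mul(-1, Function('l')(63)) = Mul(-1, 0) = 0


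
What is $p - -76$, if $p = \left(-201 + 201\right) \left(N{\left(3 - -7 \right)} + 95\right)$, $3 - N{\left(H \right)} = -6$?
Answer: $76$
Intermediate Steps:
$N{\left(H \right)} = 9$ ($N{\left(H \right)} = 3 - -6 = 3 + 6 = 9$)
$p = 0$ ($p = \left(-201 + 201\right) \left(9 + 95\right) = 0 \cdot 104 = 0$)
$p - -76 = 0 - -76 = 0 + 76 = 76$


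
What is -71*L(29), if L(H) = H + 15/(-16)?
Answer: -31879/16 ≈ -1992.4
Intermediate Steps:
L(H) = -15/16 + H (L(H) = H + 15*(-1/16) = H - 15/16 = -15/16 + H)
-71*L(29) = -71*(-15/16 + 29) = -71*449/16 = -31879/16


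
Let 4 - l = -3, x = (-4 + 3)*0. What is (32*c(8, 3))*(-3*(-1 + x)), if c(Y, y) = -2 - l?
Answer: -864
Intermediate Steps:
x = 0 (x = -1*0 = 0)
l = 7 (l = 4 - 1*(-3) = 4 + 3 = 7)
c(Y, y) = -9 (c(Y, y) = -2 - 1*7 = -2 - 7 = -9)
(32*c(8, 3))*(-3*(-1 + x)) = (32*(-9))*(-3*(-1 + 0)) = -(-864)*(-1) = -288*3 = -864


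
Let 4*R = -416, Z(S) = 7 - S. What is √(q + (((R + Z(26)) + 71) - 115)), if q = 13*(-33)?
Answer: 2*I*√149 ≈ 24.413*I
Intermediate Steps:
R = -104 (R = (¼)*(-416) = -104)
q = -429
√(q + (((R + Z(26)) + 71) - 115)) = √(-429 + (((-104 + (7 - 1*26)) + 71) - 115)) = √(-429 + (((-104 + (7 - 26)) + 71) - 115)) = √(-429 + (((-104 - 19) + 71) - 115)) = √(-429 + ((-123 + 71) - 115)) = √(-429 + (-52 - 115)) = √(-429 - 167) = √(-596) = 2*I*√149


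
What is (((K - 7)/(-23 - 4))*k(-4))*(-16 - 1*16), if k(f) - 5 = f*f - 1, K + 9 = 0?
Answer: -10240/27 ≈ -379.26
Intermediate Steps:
K = -9 (K = -9 + 0 = -9)
k(f) = 4 + f² (k(f) = 5 + (f*f - 1) = 5 + (f² - 1) = 5 + (-1 + f²) = 4 + f²)
(((K - 7)/(-23 - 4))*k(-4))*(-16 - 1*16) = (((-9 - 7)/(-23 - 4))*(4 + (-4)²))*(-16 - 1*16) = ((-16/(-27))*(4 + 16))*(-16 - 16) = (-16*(-1/27)*20)*(-32) = ((16/27)*20)*(-32) = (320/27)*(-32) = -10240/27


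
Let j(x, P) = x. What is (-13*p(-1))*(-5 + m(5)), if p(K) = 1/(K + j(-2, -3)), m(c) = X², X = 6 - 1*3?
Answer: 52/3 ≈ 17.333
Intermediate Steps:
X = 3 (X = 6 - 3 = 3)
m(c) = 9 (m(c) = 3² = 9)
p(K) = 1/(-2 + K) (p(K) = 1/(K - 2) = 1/(-2 + K))
(-13*p(-1))*(-5 + m(5)) = (-13/(-2 - 1))*(-5 + 9) = -13/(-3)*4 = -13*(-⅓)*4 = (13/3)*4 = 52/3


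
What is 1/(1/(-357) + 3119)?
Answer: 357/1113482 ≈ 0.00032062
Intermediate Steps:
1/(1/(-357) + 3119) = 1/(-1/357 + 3119) = 1/(1113482/357) = 357/1113482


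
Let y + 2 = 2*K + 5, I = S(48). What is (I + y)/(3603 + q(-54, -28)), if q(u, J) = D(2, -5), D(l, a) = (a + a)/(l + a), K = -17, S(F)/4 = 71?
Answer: 759/10819 ≈ 0.070154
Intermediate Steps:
S(F) = 284 (S(F) = 4*71 = 284)
I = 284
D(l, a) = 2*a/(a + l) (D(l, a) = (2*a)/(a + l) = 2*a/(a + l))
q(u, J) = 10/3 (q(u, J) = 2*(-5)/(-5 + 2) = 2*(-5)/(-3) = 2*(-5)*(-⅓) = 10/3)
y = -31 (y = -2 + (2*(-17) + 5) = -2 + (-34 + 5) = -2 - 29 = -31)
(I + y)/(3603 + q(-54, -28)) = (284 - 31)/(3603 + 10/3) = 253/(10819/3) = 253*(3/10819) = 759/10819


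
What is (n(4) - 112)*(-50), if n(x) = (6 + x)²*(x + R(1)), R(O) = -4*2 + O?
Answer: 20600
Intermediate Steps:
R(O) = -8 + O
n(x) = (6 + x)²*(-7 + x) (n(x) = (6 + x)²*(x + (-8 + 1)) = (6 + x)²*(x - 7) = (6 + x)²*(-7 + x))
(n(4) - 112)*(-50) = ((6 + 4)²*(-7 + 4) - 112)*(-50) = (10²*(-3) - 112)*(-50) = (100*(-3) - 112)*(-50) = (-300 - 112)*(-50) = -412*(-50) = 20600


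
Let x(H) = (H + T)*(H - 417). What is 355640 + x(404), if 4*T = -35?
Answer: 1402007/4 ≈ 3.5050e+5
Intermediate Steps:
T = -35/4 (T = (¼)*(-35) = -35/4 ≈ -8.7500)
x(H) = (-417 + H)*(-35/4 + H) (x(H) = (H - 35/4)*(H - 417) = (-35/4 + H)*(-417 + H) = (-417 + H)*(-35/4 + H))
355640 + x(404) = 355640 + (14595/4 + 404² - 1703/4*404) = 355640 + (14595/4 + 163216 - 172003) = 355640 - 20553/4 = 1402007/4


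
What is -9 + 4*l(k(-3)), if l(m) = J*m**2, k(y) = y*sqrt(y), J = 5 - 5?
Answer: -9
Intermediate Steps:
J = 0
k(y) = y**(3/2)
l(m) = 0 (l(m) = 0*m**2 = 0)
-9 + 4*l(k(-3)) = -9 + 4*0 = -9 + 0 = -9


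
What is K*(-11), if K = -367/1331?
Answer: 367/121 ≈ 3.0331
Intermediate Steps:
K = -367/1331 (K = -367*1/1331 = -367/1331 ≈ -0.27573)
K*(-11) = -367/1331*(-11) = 367/121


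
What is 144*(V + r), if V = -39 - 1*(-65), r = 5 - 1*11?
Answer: 2880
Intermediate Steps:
r = -6 (r = 5 - 11 = -6)
V = 26 (V = -39 + 65 = 26)
144*(V + r) = 144*(26 - 6) = 144*20 = 2880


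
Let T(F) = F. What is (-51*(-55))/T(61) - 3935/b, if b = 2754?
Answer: 7484935/167994 ≈ 44.555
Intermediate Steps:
(-51*(-55))/T(61) - 3935/b = -51*(-55)/61 - 3935/2754 = 2805*(1/61) - 3935*1/2754 = 2805/61 - 3935/2754 = 7484935/167994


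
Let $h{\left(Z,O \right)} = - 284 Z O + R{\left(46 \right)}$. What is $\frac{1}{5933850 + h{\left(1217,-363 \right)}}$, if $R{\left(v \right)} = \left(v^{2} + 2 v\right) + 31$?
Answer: $\frac{1}{131399053} \approx 7.6104 \cdot 10^{-9}$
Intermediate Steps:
$R{\left(v \right)} = 31 + v^{2} + 2 v$
$h{\left(Z,O \right)} = 2239 - 284 O Z$ ($h{\left(Z,O \right)} = - 284 Z O + \left(31 + 46^{2} + 2 \cdot 46\right) = - 284 O Z + \left(31 + 2116 + 92\right) = - 284 O Z + 2239 = 2239 - 284 O Z$)
$\frac{1}{5933850 + h{\left(1217,-363 \right)}} = \frac{1}{5933850 - \left(-2239 - 125462964\right)} = \frac{1}{5933850 + \left(2239 + 125462964\right)} = \frac{1}{5933850 + 125465203} = \frac{1}{131399053}$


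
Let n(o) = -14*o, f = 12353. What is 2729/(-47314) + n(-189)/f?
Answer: 91481507/584469842 ≈ 0.15652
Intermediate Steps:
2729/(-47314) + n(-189)/f = 2729/(-47314) - 14*(-189)/12353 = 2729*(-1/47314) + 2646*(1/12353) = -2729/47314 + 2646/12353 = 91481507/584469842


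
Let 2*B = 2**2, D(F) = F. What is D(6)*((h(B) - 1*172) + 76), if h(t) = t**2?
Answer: -552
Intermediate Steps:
B = 2 (B = (1/2)*2**2 = (1/2)*4 = 2)
D(6)*((h(B) - 1*172) + 76) = 6*((2**2 - 1*172) + 76) = 6*((4 - 172) + 76) = 6*(-168 + 76) = 6*(-92) = -552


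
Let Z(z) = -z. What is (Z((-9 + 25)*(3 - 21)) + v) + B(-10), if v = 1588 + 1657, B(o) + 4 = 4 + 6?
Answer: 3539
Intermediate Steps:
B(o) = 6 (B(o) = -4 + (4 + 6) = -4 + 10 = 6)
v = 3245
(Z((-9 + 25)*(3 - 21)) + v) + B(-10) = (-(-9 + 25)*(3 - 21) + 3245) + 6 = (-16*(-18) + 3245) + 6 = (-1*(-288) + 3245) + 6 = (288 + 3245) + 6 = 3533 + 6 = 3539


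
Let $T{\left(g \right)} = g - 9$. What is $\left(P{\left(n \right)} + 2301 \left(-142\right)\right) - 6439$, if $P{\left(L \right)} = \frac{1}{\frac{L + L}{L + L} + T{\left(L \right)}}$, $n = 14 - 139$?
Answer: $- \frac{44313074}{133} \approx -3.3318 \cdot 10^{5}$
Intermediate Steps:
$n = -125$ ($n = 14 - 139 = -125$)
$T{\left(g \right)} = -9 + g$
$P{\left(L \right)} = \frac{1}{-8 + L}$ ($P{\left(L \right)} = \frac{1}{\frac{L + L}{L + L} + \left(-9 + L\right)} = \frac{1}{\frac{2 L}{2 L} + \left(-9 + L\right)} = \frac{1}{2 L \frac{1}{2 L} + \left(-9 + L\right)} = \frac{1}{1 + \left(-9 + L\right)} = \frac{1}{-8 + L}$)
$\left(P{\left(n \right)} + 2301 \left(-142\right)\right) - 6439 = \left(\frac{1}{-8 - 125} + 2301 \left(-142\right)\right) - 6439 = \left(\frac{1}{-133} - 326742\right) - 6439 = \left(- \frac{1}{133} - 326742\right) - 6439 = - \frac{43456687}{133} - 6439 = - \frac{44313074}{133}$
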